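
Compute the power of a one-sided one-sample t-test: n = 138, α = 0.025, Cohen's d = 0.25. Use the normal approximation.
Power ≈ 0.84

Power calculation (one-sample t-test, normal approximation):
z_β = d · √n - z_α
z_β = 0.25 · √138 - 1.960
z_β = 0.25 · 11.747 - 1.960
z_β = 0.977

Power = Φ(z_β) = Φ(0.977) ≈ 0.836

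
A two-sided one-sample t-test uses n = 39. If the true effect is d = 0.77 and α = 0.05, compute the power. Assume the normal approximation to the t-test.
Power ≈ 1.00

Power calculation (one-sample t-test, normal approximation):
z_β = d · √n - z_{α/2}
z_β = 0.77 · √39 - 1.960
z_β = 0.77 · 6.245 - 1.960
z_β = 2.849

Power = Φ(z_β) = Φ(2.849) ≈ 0.998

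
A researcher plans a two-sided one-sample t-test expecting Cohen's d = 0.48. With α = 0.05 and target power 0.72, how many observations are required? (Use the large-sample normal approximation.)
n = 29

Sample size formula (one-sample t-test, normal approximation):
n = ((z_{α/2} + z_β) / d)²

z_{α/2} = 1.960 (for α = 0.05, two-sided)
z_β = 0.583 (for power = 0.72)
d = 0.48

n = ((1.960 + 0.583) / 0.48)²
n = (5.298)²
n ≈ 28.07
Round up to the next whole number: n = 29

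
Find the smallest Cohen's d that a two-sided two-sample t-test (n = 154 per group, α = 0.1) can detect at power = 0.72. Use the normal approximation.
d ≈ 0.25

Minimum detectable effect (two-sample t-test, normal approximation):
d = (z_{α/2} + z_β) / √(n/2)
d = (1.645 + 0.583) / √(154/2)
d = 2.228 / 8.775
d ≈ 0.25

By Cohen's convention (0.2 small / 0.5 medium / 0.8 large): small effect.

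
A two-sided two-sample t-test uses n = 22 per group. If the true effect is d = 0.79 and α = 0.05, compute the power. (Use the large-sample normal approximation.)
Power ≈ 0.75

Power calculation (two-sample t-test, normal approximation):
z_β = d · √(n/2) - z_{α/2}
z_β = 0.79 · √(22/2) - 1.960
z_β = 0.79 · 3.317 - 1.960
z_β = 0.660

Power = Φ(z_β) = Φ(0.660) ≈ 0.745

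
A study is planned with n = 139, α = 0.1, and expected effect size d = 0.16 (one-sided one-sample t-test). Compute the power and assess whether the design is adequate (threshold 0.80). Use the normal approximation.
Power ≈ 0.73; the study is underpowered (power < 0.80)

Power calculation (one-sample t-test, normal approximation):
z_β = d · √n - z_α
z_β = 0.16 · √139 - 1.282
z_β = 0.16 · 11.790 - 1.282
z_β = 0.605

Power = Φ(z_β) = Φ(0.605) ≈ 0.727

Effect size d = 0.16 is very small by Cohen's convention (0.2/0.5/0.8).

Threshold: power ≥ 0.80 is conventionally adequate.
Power ≈ 0.73 → the study is underpowered (power < 0.80).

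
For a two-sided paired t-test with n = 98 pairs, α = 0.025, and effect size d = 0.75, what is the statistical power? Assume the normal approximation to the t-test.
Power ≈ 1.00

Power calculation (paired t-test, normal approximation):
z_β = d · √n - z_{α/2}
z_β = 0.75 · √98 - 2.241
z_β = 0.75 · 9.899 - 2.241
z_β = 5.183

Power = Φ(z_β) = Φ(5.183) ≈ 1.000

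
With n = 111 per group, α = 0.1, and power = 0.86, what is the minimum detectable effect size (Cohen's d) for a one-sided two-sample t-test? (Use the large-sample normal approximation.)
d ≈ 0.32

Minimum detectable effect (two-sample t-test, normal approximation):
d = (z_α + z_β) / √(n/2)
d = (1.282 + 1.080) / √(111/2)
d = 2.362 / 7.450
d ≈ 0.32

By Cohen's convention (0.2 small / 0.5 medium / 0.8 large): small effect.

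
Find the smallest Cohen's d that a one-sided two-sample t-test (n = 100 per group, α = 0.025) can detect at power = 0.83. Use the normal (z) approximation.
d ≈ 0.41

Minimum detectable effect (two-sample t-test, normal approximation):
d = (z_α + z_β) / √(n/2)
d = (1.960 + 0.954) / √(100/2)
d = 2.914 / 7.071
d ≈ 0.41

By Cohen's convention (0.2 small / 0.5 medium / 0.8 large): small effect.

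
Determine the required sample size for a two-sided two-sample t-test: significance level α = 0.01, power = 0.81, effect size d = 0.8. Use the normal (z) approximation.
n = 38 per group

Sample size formula (two-sample t-test, normal approximation):
n = 2 · ((z_{α/2} + z_β) / d)²

z_{α/2} = 2.576 (for α = 0.01, two-sided)
z_β = 0.878 (for power = 0.81)
d = 0.8

n = 2 · ((2.576 + 0.878) / 0.8)²
n = 2 · (4.318)²
n ≈ 37.29
Round up to the next whole number: n = 38 per group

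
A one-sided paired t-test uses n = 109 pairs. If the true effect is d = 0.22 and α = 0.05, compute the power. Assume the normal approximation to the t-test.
Power ≈ 0.74

Power calculation (paired t-test, normal approximation):
z_β = d · √n - z_α
z_β = 0.22 · √109 - 1.645
z_β = 0.22 · 10.440 - 1.645
z_β = 0.652

Power = Φ(z_β) = Φ(0.652) ≈ 0.743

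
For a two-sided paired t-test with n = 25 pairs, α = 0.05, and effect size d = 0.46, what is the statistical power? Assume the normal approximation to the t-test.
Power ≈ 0.63

Power calculation (paired t-test, normal approximation):
z_β = d · √n - z_{α/2}
z_β = 0.46 · √25 - 1.960
z_β = 0.46 · 5.000 - 1.960
z_β = 0.340

Power = Φ(z_β) = Φ(0.340) ≈ 0.633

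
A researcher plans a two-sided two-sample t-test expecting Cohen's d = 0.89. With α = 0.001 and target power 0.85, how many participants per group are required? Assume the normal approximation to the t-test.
n = 48 per group

Sample size formula (two-sample t-test, normal approximation):
n = 2 · ((z_{α/2} + z_β) / d)²

z_{α/2} = 3.291 (for α = 0.001, two-sided)
z_β = 1.036 (for power = 0.85)
d = 0.89

n = 2 · ((3.291 + 1.036) / 0.89)²
n = 2 · (4.862)²
n ≈ 47.28
Round up to the next whole number: n = 48 per group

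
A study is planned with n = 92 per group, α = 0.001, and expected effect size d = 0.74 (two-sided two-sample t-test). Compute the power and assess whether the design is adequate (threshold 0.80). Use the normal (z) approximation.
Power ≈ 0.96; the study is adequately powered (power ≥ 0.80)

Power calculation (two-sample t-test, normal approximation):
z_β = d · √(n/2) - z_{α/2}
z_β = 0.74 · √(92/2) - 3.291
z_β = 0.74 · 6.782 - 3.291
z_β = 1.728

Power = Φ(z_β) = Φ(1.728) ≈ 0.958

Effect size d = 0.74 is medium by Cohen's convention (0.2/0.5/0.8).

Threshold: power ≥ 0.80 is conventionally adequate.
Power ≈ 0.96 → the study is adequately powered (power ≥ 0.80).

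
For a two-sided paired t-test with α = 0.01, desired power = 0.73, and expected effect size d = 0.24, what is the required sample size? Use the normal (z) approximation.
n = 177 pairs

Sample size formula (paired t-test, normal approximation):
n = ((z_{α/2} + z_β) / d)²

z_{α/2} = 2.576 (for α = 0.01, two-sided)
z_β = 0.613 (for power = 0.73)
d = 0.24

n = ((2.576 + 0.613) / 0.24)²
n = (13.288)²
n ≈ 176.57
Round up to the next whole number: n = 177 pairs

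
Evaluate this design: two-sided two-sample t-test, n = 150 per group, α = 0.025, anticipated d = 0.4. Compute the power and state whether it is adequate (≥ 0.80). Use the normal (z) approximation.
Power ≈ 0.89; the study is adequately powered (power ≥ 0.80)

Power calculation (two-sample t-test, normal approximation):
z_β = d · √(n/2) - z_{α/2}
z_β = 0.4 · √(150/2) - 2.241
z_β = 0.4 · 8.660 - 2.241
z_β = 1.223

Power = Φ(z_β) = Φ(1.223) ≈ 0.889

Effect size d = 0.4 is small by Cohen's convention (0.2/0.5/0.8).

Threshold: power ≥ 0.80 is conventionally adequate.
Power ≈ 0.89 → the study is adequately powered (power ≥ 0.80).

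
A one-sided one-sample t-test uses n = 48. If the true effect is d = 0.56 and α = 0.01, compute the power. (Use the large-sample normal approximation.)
Power ≈ 0.94

Power calculation (one-sample t-test, normal approximation):
z_β = d · √n - z_α
z_β = 0.56 · √48 - 2.326
z_β = 0.56 · 6.928 - 2.326
z_β = 1.553

Power = Φ(z_β) = Φ(1.553) ≈ 0.940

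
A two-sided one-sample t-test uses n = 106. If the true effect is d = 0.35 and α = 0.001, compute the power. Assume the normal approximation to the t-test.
Power ≈ 0.62

Power calculation (one-sample t-test, normal approximation):
z_β = d · √n - z_{α/2}
z_β = 0.35 · √106 - 3.291
z_β = 0.35 · 10.296 - 3.291
z_β = 0.313

Power = Φ(z_β) = Φ(0.313) ≈ 0.623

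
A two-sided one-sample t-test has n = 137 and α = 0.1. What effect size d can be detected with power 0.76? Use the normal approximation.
d ≈ 0.20

Minimum detectable effect (one-sample t-test, normal approximation):
d = (z_{α/2} + z_β) / √n
d = (1.645 + 0.706) / √137
d = 2.351 / 11.705
d ≈ 0.20

By Cohen's convention (0.2 small / 0.5 medium / 0.8 large): small effect.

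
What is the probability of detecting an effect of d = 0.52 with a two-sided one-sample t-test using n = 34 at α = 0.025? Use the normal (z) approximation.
Power ≈ 0.79

Power calculation (one-sample t-test, normal approximation):
z_β = d · √n - z_{α/2}
z_β = 0.52 · √34 - 2.241
z_β = 0.52 · 5.831 - 2.241
z_β = 0.791

Power = Φ(z_β) = Φ(0.791) ≈ 0.785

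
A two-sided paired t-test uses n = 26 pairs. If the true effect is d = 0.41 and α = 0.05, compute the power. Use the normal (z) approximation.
Power ≈ 0.55

Power calculation (paired t-test, normal approximation):
z_β = d · √n - z_{α/2}
z_β = 0.41 · √26 - 1.960
z_β = 0.41 · 5.099 - 1.960
z_β = 0.131

Power = Φ(z_β) = Φ(0.131) ≈ 0.552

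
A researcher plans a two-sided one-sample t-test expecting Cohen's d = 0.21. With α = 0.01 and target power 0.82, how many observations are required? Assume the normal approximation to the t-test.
n = 277

Sample size formula (one-sample t-test, normal approximation):
n = ((z_{α/2} + z_β) / d)²

z_{α/2} = 2.576 (for α = 0.01, two-sided)
z_β = 0.915 (for power = 0.82)
d = 0.21

n = ((2.576 + 0.915) / 0.21)²
n = (16.624)²
n ≈ 276.36
Round up to the next whole number: n = 277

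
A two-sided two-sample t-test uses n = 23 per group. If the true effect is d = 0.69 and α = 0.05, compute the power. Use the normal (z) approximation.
Power ≈ 0.65

Power calculation (two-sample t-test, normal approximation):
z_β = d · √(n/2) - z_{α/2}
z_β = 0.69 · √(23/2) - 1.960
z_β = 0.69 · 3.391 - 1.960
z_β = 0.380

Power = Φ(z_β) = Φ(0.380) ≈ 0.648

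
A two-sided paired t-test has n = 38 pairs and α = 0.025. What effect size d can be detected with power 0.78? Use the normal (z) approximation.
d ≈ 0.49

Minimum detectable effect (paired t-test, normal approximation):
d = (z_{α/2} + z_β) / √n
d = (2.241 + 0.772) / √38
d = 3.014 / 6.164
d ≈ 0.49

By Cohen's convention (0.2 small / 0.5 medium / 0.8 large): small effect.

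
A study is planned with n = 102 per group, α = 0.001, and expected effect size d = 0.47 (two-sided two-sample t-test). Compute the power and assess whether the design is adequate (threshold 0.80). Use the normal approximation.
Power ≈ 0.53; the study is underpowered (power < 0.80)

Power calculation (two-sample t-test, normal approximation):
z_β = d · √(n/2) - z_{α/2}
z_β = 0.47 · √(102/2) - 3.291
z_β = 0.47 · 7.141 - 3.291
z_β = 0.066

Power = Φ(z_β) = Φ(0.066) ≈ 0.526

Effect size d = 0.47 is small by Cohen's convention (0.2/0.5/0.8).

Threshold: power ≥ 0.80 is conventionally adequate.
Power ≈ 0.53 → the study is underpowered (power < 0.80).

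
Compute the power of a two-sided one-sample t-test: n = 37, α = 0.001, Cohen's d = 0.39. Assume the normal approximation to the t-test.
Power ≈ 0.18

Power calculation (one-sample t-test, normal approximation):
z_β = d · √n - z_{α/2}
z_β = 0.39 · √37 - 3.291
z_β = 0.39 · 6.083 - 3.291
z_β = -0.918

Power = Φ(z_β) = Φ(-0.918) ≈ 0.179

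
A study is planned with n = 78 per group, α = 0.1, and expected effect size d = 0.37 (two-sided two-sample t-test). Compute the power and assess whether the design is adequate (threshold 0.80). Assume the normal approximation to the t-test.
Power ≈ 0.75; the study is underpowered (power < 0.80)

Power calculation (two-sample t-test, normal approximation):
z_β = d · √(n/2) - z_{α/2}
z_β = 0.37 · √(78/2) - 1.645
z_β = 0.37 · 6.245 - 1.645
z_β = 0.666

Power = Φ(z_β) = Φ(0.666) ≈ 0.747

Effect size d = 0.37 is small by Cohen's convention (0.2/0.5/0.8).

Threshold: power ≥ 0.80 is conventionally adequate.
Power ≈ 0.75 → the study is underpowered (power < 0.80).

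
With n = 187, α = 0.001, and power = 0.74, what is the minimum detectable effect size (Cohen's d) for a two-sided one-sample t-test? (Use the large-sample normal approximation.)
d ≈ 0.29

Minimum detectable effect (one-sample t-test, normal approximation):
d = (z_{α/2} + z_β) / √n
d = (3.291 + 0.643) / √187
d = 3.934 / 13.675
d ≈ 0.29

By Cohen's convention (0.2 small / 0.5 medium / 0.8 large): small effect.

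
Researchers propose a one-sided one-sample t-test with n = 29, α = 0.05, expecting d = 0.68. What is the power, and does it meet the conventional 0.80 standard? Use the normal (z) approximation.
Power ≈ 0.98; the study is adequately powered (power ≥ 0.80)

Power calculation (one-sample t-test, normal approximation):
z_β = d · √n - z_α
z_β = 0.68 · √29 - 1.645
z_β = 0.68 · 5.385 - 1.645
z_β = 2.017

Power = Φ(z_β) = Φ(2.017) ≈ 0.978

Effect size d = 0.68 is medium by Cohen's convention (0.2/0.5/0.8).

Threshold: power ≥ 0.80 is conventionally adequate.
Power ≈ 0.98 → the study is adequately powered (power ≥ 0.80).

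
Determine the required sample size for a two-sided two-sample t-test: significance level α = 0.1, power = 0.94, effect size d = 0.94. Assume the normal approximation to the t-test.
n = 24 per group

Sample size formula (two-sample t-test, normal approximation):
n = 2 · ((z_{α/2} + z_β) / d)²

z_{α/2} = 1.645 (for α = 0.1, two-sided)
z_β = 1.555 (for power = 0.94)
d = 0.94

n = 2 · ((1.645 + 1.555) / 0.94)²
n = 2 · (3.404)²
n ≈ 23.17
Round up to the next whole number: n = 24 per group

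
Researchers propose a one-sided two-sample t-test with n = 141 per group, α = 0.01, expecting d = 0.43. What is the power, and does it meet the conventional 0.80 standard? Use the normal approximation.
Power ≈ 0.90; the study is adequately powered (power ≥ 0.80)

Power calculation (two-sample t-test, normal approximation):
z_β = d · √(n/2) - z_α
z_β = 0.43 · √(141/2) - 2.326
z_β = 0.43 · 8.396 - 2.326
z_β = 1.284

Power = Φ(z_β) = Φ(1.284) ≈ 0.900

Effect size d = 0.43 is small by Cohen's convention (0.2/0.5/0.8).

Threshold: power ≥ 0.80 is conventionally adequate.
Power ≈ 0.90 → the study is adequately powered (power ≥ 0.80).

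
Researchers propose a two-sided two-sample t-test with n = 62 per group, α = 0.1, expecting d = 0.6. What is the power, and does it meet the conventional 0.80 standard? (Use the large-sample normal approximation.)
Power ≈ 0.96; the study is adequately powered (power ≥ 0.80)

Power calculation (two-sample t-test, normal approximation):
z_β = d · √(n/2) - z_{α/2}
z_β = 0.6 · √(62/2) - 1.645
z_β = 0.6 · 5.568 - 1.645
z_β = 1.696

Power = Φ(z_β) = Φ(1.696) ≈ 0.955

Effect size d = 0.6 is medium by Cohen's convention (0.2/0.5/0.8).

Threshold: power ≥ 0.80 is conventionally adequate.
Power ≈ 0.96 → the study is adequately powered (power ≥ 0.80).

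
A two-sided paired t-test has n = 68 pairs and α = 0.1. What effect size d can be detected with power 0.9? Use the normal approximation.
d ≈ 0.35

Minimum detectable effect (paired t-test, normal approximation):
d = (z_{α/2} + z_β) / √n
d = (1.645 + 1.282) / √68
d = 2.926 / 8.246
d ≈ 0.35

By Cohen's convention (0.2 small / 0.5 medium / 0.8 large): small effect.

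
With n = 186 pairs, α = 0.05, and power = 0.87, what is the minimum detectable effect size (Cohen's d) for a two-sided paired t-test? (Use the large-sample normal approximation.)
d ≈ 0.23

Minimum detectable effect (paired t-test, normal approximation):
d = (z_{α/2} + z_β) / √n
d = (1.960 + 1.126) / √186
d = 3.086 / 13.638
d ≈ 0.23

By Cohen's convention (0.2 small / 0.5 medium / 0.8 large): small effect.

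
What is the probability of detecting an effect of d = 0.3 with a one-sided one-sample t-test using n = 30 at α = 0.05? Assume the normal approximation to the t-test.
Power ≈ 0.50

Power calculation (one-sample t-test, normal approximation):
z_β = d · √n - z_α
z_β = 0.3 · √30 - 1.645
z_β = 0.3 · 5.477 - 1.645
z_β = -0.002

Power = Φ(z_β) = Φ(-0.002) ≈ 0.499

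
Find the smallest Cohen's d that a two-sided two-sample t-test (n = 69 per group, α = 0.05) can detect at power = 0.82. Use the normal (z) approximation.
d ≈ 0.49

Minimum detectable effect (two-sample t-test, normal approximation):
d = (z_{α/2} + z_β) / √(n/2)
d = (1.960 + 0.915) / √(69/2)
d = 2.875 / 5.874
d ≈ 0.49

By Cohen's convention (0.2 small / 0.5 medium / 0.8 large): small effect.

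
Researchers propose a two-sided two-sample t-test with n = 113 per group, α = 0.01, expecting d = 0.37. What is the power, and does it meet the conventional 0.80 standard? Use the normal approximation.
Power ≈ 0.58; the study is underpowered (power < 0.80)

Power calculation (two-sample t-test, normal approximation):
z_β = d · √(n/2) - z_{α/2}
z_β = 0.37 · √(113/2) - 2.576
z_β = 0.37 · 7.517 - 2.576
z_β = 0.205

Power = Φ(z_β) = Φ(0.205) ≈ 0.581

Effect size d = 0.37 is small by Cohen's convention (0.2/0.5/0.8).

Threshold: power ≥ 0.80 is conventionally adequate.
Power ≈ 0.58 → the study is underpowered (power < 0.80).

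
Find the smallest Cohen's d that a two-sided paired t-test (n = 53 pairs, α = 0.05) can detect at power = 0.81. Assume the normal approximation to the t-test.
d ≈ 0.39

Minimum detectable effect (paired t-test, normal approximation):
d = (z_{α/2} + z_β) / √n
d = (1.960 + 0.878) / √53
d = 2.838 / 7.280
d ≈ 0.39

By Cohen's convention (0.2 small / 0.5 medium / 0.8 large): small effect.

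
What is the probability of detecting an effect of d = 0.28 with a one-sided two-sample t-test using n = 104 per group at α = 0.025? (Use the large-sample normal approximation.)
Power ≈ 0.52

Power calculation (two-sample t-test, normal approximation):
z_β = d · √(n/2) - z_α
z_β = 0.28 · √(104/2) - 1.960
z_β = 0.28 · 7.211 - 1.960
z_β = 0.059

Power = Φ(z_β) = Φ(0.059) ≈ 0.524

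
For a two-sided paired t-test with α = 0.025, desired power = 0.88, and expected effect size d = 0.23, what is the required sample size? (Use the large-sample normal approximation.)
n = 221 pairs

Sample size formula (paired t-test, normal approximation):
n = ((z_{α/2} + z_β) / d)²

z_{α/2} = 2.241 (for α = 0.025, two-sided)
z_β = 1.175 (for power = 0.88)
d = 0.23

n = ((2.241 + 1.175) / 0.23)²
n = (14.852)²
n ≈ 220.58
Round up to the next whole number: n = 221 pairs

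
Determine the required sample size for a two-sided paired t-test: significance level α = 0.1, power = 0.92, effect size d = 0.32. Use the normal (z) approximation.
n = 91 pairs

Sample size formula (paired t-test, normal approximation):
n = ((z_{α/2} + z_β) / d)²

z_{α/2} = 1.645 (for α = 0.1, two-sided)
z_β = 1.405 (for power = 0.92)
d = 0.32

n = ((1.645 + 1.405) / 0.32)²
n = (9.531)²
n ≈ 90.84
Round up to the next whole number: n = 91 pairs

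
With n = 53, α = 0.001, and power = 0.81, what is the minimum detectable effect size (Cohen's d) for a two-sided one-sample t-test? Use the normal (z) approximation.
d ≈ 0.57

Minimum detectable effect (one-sample t-test, normal approximation):
d = (z_{α/2} + z_β) / √n
d = (3.291 + 0.878) / √53
d = 4.168 / 7.280
d ≈ 0.57

By Cohen's convention (0.2 small / 0.5 medium / 0.8 large): medium effect.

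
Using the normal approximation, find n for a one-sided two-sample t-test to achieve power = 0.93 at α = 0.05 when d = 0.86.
n = 27 per group

Sample size formula (two-sample t-test, normal approximation):
n = 2 · ((z_α + z_β) / d)²

z_α = 1.645 (for α = 0.05, one-sided)
z_β = 1.476 (for power = 0.93)
d = 0.86

n = 2 · ((1.645 + 1.476) / 0.86)²
n = 2 · (3.629)²
n ≈ 26.34
Round up to the next whole number: n = 27 per group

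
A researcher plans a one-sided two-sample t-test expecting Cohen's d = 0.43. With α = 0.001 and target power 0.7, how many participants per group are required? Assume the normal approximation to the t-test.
n = 142 per group

Sample size formula (two-sample t-test, normal approximation):
n = 2 · ((z_α + z_β) / d)²

z_α = 3.090 (for α = 0.001, one-sided)
z_β = 0.524 (for power = 0.7)
d = 0.43

n = 2 · ((3.090 + 0.524) / 0.43)²
n = 2 · (8.405)²
n ≈ 141.29
Round up to the next whole number: n = 142 per group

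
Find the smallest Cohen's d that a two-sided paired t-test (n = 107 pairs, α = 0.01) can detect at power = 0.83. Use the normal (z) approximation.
d ≈ 0.34

Minimum detectable effect (paired t-test, normal approximation):
d = (z_{α/2} + z_β) / √n
d = (2.576 + 0.954) / √107
d = 3.530 / 10.344
d ≈ 0.34

By Cohen's convention (0.2 small / 0.5 medium / 0.8 large): small effect.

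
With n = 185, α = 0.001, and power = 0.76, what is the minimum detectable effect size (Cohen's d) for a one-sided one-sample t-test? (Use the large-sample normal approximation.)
d ≈ 0.28

Minimum detectable effect (one-sample t-test, normal approximation):
d = (z_α + z_β) / √n
d = (3.090 + 0.706) / √185
d = 3.797 / 13.601
d ≈ 0.28

By Cohen's convention (0.2 small / 0.5 medium / 0.8 large): small effect.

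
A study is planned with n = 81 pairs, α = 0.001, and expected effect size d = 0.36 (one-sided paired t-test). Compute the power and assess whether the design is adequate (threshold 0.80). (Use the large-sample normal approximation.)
Power ≈ 0.56; the study is underpowered (power < 0.80)

Power calculation (paired t-test, normal approximation):
z_β = d · √n - z_α
z_β = 0.36 · √81 - 3.090
z_β = 0.36 · 9.000 - 3.090
z_β = 0.150

Power = Φ(z_β) = Φ(0.150) ≈ 0.560

Effect size d = 0.36 is small by Cohen's convention (0.2/0.5/0.8).

Threshold: power ≥ 0.80 is conventionally adequate.
Power ≈ 0.56 → the study is underpowered (power < 0.80).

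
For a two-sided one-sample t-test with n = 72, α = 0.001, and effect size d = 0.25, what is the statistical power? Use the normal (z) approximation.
Power ≈ 0.12

Power calculation (one-sample t-test, normal approximation):
z_β = d · √n - z_{α/2}
z_β = 0.25 · √72 - 3.291
z_β = 0.25 · 8.485 - 3.291
z_β = -1.169

Power = Φ(z_β) = Φ(-1.169) ≈ 0.121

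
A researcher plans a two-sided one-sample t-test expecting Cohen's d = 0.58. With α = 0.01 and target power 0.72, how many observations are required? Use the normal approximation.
n = 30

Sample size formula (one-sample t-test, normal approximation):
n = ((z_{α/2} + z_β) / d)²

z_{α/2} = 2.576 (for α = 0.01, two-sided)
z_β = 0.583 (for power = 0.72)
d = 0.58

n = ((2.576 + 0.583) / 0.58)²
n = (5.447)²
n ≈ 29.67
Round up to the next whole number: n = 30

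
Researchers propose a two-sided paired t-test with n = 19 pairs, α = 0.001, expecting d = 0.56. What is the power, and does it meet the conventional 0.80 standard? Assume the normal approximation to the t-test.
Power ≈ 0.20; the study is underpowered (power < 0.80)

Power calculation (paired t-test, normal approximation):
z_β = d · √n - z_{α/2}
z_β = 0.56 · √19 - 3.291
z_β = 0.56 · 4.359 - 3.291
z_β = -0.850

Power = Φ(z_β) = Φ(-0.850) ≈ 0.198

Effect size d = 0.56 is medium by Cohen's convention (0.2/0.5/0.8).

Threshold: power ≥ 0.80 is conventionally adequate.
Power ≈ 0.20 → the study is underpowered (power < 0.80).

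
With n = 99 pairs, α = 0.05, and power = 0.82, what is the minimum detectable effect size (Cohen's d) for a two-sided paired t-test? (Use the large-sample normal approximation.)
d ≈ 0.29

Minimum detectable effect (paired t-test, normal approximation):
d = (z_{α/2} + z_β) / √n
d = (1.960 + 0.915) / √99
d = 2.875 / 9.950
d ≈ 0.29

By Cohen's convention (0.2 small / 0.5 medium / 0.8 large): small effect.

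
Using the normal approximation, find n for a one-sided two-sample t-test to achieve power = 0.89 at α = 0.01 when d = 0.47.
n = 115 per group

Sample size formula (two-sample t-test, normal approximation):
n = 2 · ((z_α + z_β) / d)²

z_α = 2.326 (for α = 0.01, one-sided)
z_β = 1.227 (for power = 0.89)
d = 0.47

n = 2 · ((2.326 + 1.227) / 0.47)²
n = 2 · (7.560)²
n ≈ 114.31
Round up to the next whole number: n = 115 per group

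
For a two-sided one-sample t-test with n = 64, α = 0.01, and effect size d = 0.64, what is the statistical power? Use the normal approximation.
Power ≈ 0.99

Power calculation (one-sample t-test, normal approximation):
z_β = d · √n - z_{α/2}
z_β = 0.64 · √64 - 2.576
z_β = 0.64 · 8.000 - 2.576
z_β = 2.544

Power = Φ(z_β) = Φ(2.544) ≈ 0.995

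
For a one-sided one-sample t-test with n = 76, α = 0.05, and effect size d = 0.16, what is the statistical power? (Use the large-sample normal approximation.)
Power ≈ 0.40

Power calculation (one-sample t-test, normal approximation):
z_β = d · √n - z_α
z_β = 0.16 · √76 - 1.645
z_β = 0.16 · 8.718 - 1.645
z_β = -0.250

Power = Φ(z_β) = Φ(-0.250) ≈ 0.401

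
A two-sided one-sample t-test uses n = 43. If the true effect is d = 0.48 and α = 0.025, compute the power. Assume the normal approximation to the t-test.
Power ≈ 0.82

Power calculation (one-sample t-test, normal approximation):
z_β = d · √n - z_{α/2}
z_β = 0.48 · √43 - 2.241
z_β = 0.48 · 6.557 - 2.241
z_β = 0.906

Power = Φ(z_β) = Φ(0.906) ≈ 0.818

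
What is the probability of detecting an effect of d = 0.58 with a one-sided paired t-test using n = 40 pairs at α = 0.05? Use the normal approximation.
Power ≈ 0.98

Power calculation (paired t-test, normal approximation):
z_β = d · √n - z_α
z_β = 0.58 · √40 - 1.645
z_β = 0.58 · 6.325 - 1.645
z_β = 2.023

Power = Φ(z_β) = Φ(2.023) ≈ 0.978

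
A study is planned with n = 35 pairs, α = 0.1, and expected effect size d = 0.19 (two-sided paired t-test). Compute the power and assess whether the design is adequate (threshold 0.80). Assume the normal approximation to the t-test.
Power ≈ 0.30; the study is underpowered (power < 0.80)

Power calculation (paired t-test, normal approximation):
z_β = d · √n - z_{α/2}
z_β = 0.19 · √35 - 1.645
z_β = 0.19 · 5.916 - 1.645
z_β = -0.521

Power = Φ(z_β) = Φ(-0.521) ≈ 0.301

Effect size d = 0.19 is very small by Cohen's convention (0.2/0.5/0.8).

Threshold: power ≥ 0.80 is conventionally adequate.
Power ≈ 0.30 → the study is underpowered (power < 0.80).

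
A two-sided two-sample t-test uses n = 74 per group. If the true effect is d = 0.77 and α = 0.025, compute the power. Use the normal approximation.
Power ≈ 0.99

Power calculation (two-sample t-test, normal approximation):
z_β = d · √(n/2) - z_{α/2}
z_β = 0.77 · √(74/2) - 2.241
z_β = 0.77 · 6.083 - 2.241
z_β = 2.442

Power = Φ(z_β) = Φ(2.442) ≈ 0.993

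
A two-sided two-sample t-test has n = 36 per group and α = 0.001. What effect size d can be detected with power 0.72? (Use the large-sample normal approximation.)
d ≈ 0.91

Minimum detectable effect (two-sample t-test, normal approximation):
d = (z_{α/2} + z_β) / √(n/2)
d = (3.291 + 0.583) / √(36/2)
d = 3.873 / 4.243
d ≈ 0.91

By Cohen's convention (0.2 small / 0.5 medium / 0.8 large): large effect.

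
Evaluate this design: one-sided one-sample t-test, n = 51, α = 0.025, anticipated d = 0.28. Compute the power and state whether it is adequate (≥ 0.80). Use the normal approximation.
Power ≈ 0.52; the study is underpowered (power < 0.80)

Power calculation (one-sample t-test, normal approximation):
z_β = d · √n - z_α
z_β = 0.28 · √51 - 1.960
z_β = 0.28 · 7.141 - 1.960
z_β = 0.040

Power = Φ(z_β) = Φ(0.040) ≈ 0.516

Effect size d = 0.28 is small by Cohen's convention (0.2/0.5/0.8).

Threshold: power ≥ 0.80 is conventionally adequate.
Power ≈ 0.52 → the study is underpowered (power < 0.80).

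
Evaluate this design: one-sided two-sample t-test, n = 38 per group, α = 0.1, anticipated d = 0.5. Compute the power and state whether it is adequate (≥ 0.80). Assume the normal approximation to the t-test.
Power ≈ 0.82; the study is adequately powered (power ≥ 0.80)

Power calculation (two-sample t-test, normal approximation):
z_β = d · √(n/2) - z_α
z_β = 0.5 · √(38/2) - 1.282
z_β = 0.5 · 4.359 - 1.282
z_β = 0.898

Power = Φ(z_β) = Φ(0.898) ≈ 0.815

Effect size d = 0.5 is medium by Cohen's convention (0.2/0.5/0.8).

Threshold: power ≥ 0.80 is conventionally adequate.
Power ≈ 0.82 → the study is adequately powered (power ≥ 0.80).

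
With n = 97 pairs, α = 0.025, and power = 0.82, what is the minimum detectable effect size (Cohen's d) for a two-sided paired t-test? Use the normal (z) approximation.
d ≈ 0.32

Minimum detectable effect (paired t-test, normal approximation):
d = (z_{α/2} + z_β) / √n
d = (2.241 + 0.915) / √97
d = 3.157 / 9.849
d ≈ 0.32

By Cohen's convention (0.2 small / 0.5 medium / 0.8 large): small effect.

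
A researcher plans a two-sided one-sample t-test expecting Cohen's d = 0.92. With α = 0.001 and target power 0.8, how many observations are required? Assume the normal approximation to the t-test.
n = 21

Sample size formula (one-sample t-test, normal approximation):
n = ((z_{α/2} + z_β) / d)²

z_{α/2} = 3.291 (for α = 0.001, two-sided)
z_β = 0.842 (for power = 0.8)
d = 0.92

n = ((3.291 + 0.842) / 0.92)²
n = (4.492)²
n ≈ 20.18
Round up to the next whole number: n = 21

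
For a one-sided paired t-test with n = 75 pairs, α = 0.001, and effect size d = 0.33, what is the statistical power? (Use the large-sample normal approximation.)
Power ≈ 0.41

Power calculation (paired t-test, normal approximation):
z_β = d · √n - z_α
z_β = 0.33 · √75 - 3.090
z_β = 0.33 · 8.660 - 3.090
z_β = -0.232

Power = Φ(z_β) = Φ(-0.232) ≈ 0.408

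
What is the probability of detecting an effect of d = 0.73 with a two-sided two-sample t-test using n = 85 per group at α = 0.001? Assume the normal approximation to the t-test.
Power ≈ 0.93

Power calculation (two-sample t-test, normal approximation):
z_β = d · √(n/2) - z_{α/2}
z_β = 0.73 · √(85/2) - 3.291
z_β = 0.73 · 6.519 - 3.291
z_β = 1.468

Power = Φ(z_β) = Φ(1.468) ≈ 0.929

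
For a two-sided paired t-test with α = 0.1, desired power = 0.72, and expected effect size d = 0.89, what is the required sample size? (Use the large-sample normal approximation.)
n = 7 pairs

Sample size formula (paired t-test, normal approximation):
n = ((z_{α/2} + z_β) / d)²

z_{α/2} = 1.645 (for α = 0.1, two-sided)
z_β = 0.583 (for power = 0.72)
d = 0.89

n = ((1.645 + 0.583) / 0.89)²
n = (2.503)²
n ≈ 6.27
Round up to the next whole number: n = 7 pairs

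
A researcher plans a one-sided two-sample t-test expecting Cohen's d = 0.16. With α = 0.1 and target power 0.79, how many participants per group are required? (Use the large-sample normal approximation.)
n = 341 per group

Sample size formula (two-sample t-test, normal approximation):
n = 2 · ((z_α + z_β) / d)²

z_α = 1.282 (for α = 0.1, one-sided)
z_β = 0.806 (for power = 0.79)
d = 0.16

n = 2 · ((1.282 + 0.806) / 0.16)²
n = 2 · (13.050)²
n ≈ 340.61
Round up to the next whole number: n = 341 per group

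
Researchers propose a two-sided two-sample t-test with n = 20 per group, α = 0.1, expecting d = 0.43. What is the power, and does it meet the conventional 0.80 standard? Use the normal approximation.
Power ≈ 0.39; the study is underpowered (power < 0.80)

Power calculation (two-sample t-test, normal approximation):
z_β = d · √(n/2) - z_{α/2}
z_β = 0.43 · √(20/2) - 1.645
z_β = 0.43 · 3.162 - 1.645
z_β = -0.285

Power = Φ(z_β) = Φ(-0.285) ≈ 0.388

Effect size d = 0.43 is small by Cohen's convention (0.2/0.5/0.8).

Threshold: power ≥ 0.80 is conventionally adequate.
Power ≈ 0.39 → the study is underpowered (power < 0.80).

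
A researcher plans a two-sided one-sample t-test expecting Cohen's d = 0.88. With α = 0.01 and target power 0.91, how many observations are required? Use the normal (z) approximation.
n = 20

Sample size formula (one-sample t-test, normal approximation):
n = ((z_{α/2} + z_β) / d)²

z_{α/2} = 2.576 (for α = 0.01, two-sided)
z_β = 1.341 (for power = 0.91)
d = 0.88

n = ((2.576 + 1.341) / 0.88)²
n = (4.451)²
n ≈ 19.81
Round up to the next whole number: n = 20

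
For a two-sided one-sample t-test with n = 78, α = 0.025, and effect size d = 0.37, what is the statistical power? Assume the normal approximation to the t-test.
Power ≈ 0.85

Power calculation (one-sample t-test, normal approximation):
z_β = d · √n - z_{α/2}
z_β = 0.37 · √78 - 2.241
z_β = 0.37 · 8.832 - 2.241
z_β = 1.026

Power = Φ(z_β) = Φ(1.026) ≈ 0.848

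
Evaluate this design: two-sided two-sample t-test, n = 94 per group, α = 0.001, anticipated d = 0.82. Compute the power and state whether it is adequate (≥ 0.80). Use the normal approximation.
Power ≈ 0.99; the study is adequately powered (power ≥ 0.80)

Power calculation (two-sample t-test, normal approximation):
z_β = d · √(n/2) - z_{α/2}
z_β = 0.82 · √(94/2) - 3.291
z_β = 0.82 · 6.856 - 3.291
z_β = 2.331

Power = Φ(z_β) = Φ(2.331) ≈ 0.990

Effect size d = 0.82 is large by Cohen's convention (0.2/0.5/0.8).

Threshold: power ≥ 0.80 is conventionally adequate.
Power ≈ 0.99 → the study is adequately powered (power ≥ 0.80).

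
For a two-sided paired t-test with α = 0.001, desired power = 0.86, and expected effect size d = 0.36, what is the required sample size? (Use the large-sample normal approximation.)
n = 148 pairs

Sample size formula (paired t-test, normal approximation):
n = ((z_{α/2} + z_β) / d)²

z_{α/2} = 3.291 (for α = 0.001, two-sided)
z_β = 1.080 (for power = 0.86)
d = 0.36

n = ((3.291 + 1.080) / 0.36)²
n = (12.142)²
n ≈ 147.43
Round up to the next whole number: n = 148 pairs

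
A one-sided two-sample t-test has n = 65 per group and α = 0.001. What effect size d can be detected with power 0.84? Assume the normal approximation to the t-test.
d ≈ 0.72

Minimum detectable effect (two-sample t-test, normal approximation):
d = (z_α + z_β) / √(n/2)
d = (3.090 + 0.994) / √(65/2)
d = 4.085 / 5.701
d ≈ 0.72

By Cohen's convention (0.2 small / 0.5 medium / 0.8 large): medium effect.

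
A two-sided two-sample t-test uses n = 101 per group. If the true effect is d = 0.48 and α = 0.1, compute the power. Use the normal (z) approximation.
Power ≈ 0.96

Power calculation (two-sample t-test, normal approximation):
z_β = d · √(n/2) - z_{α/2}
z_β = 0.48 · √(101/2) - 1.645
z_β = 0.48 · 7.106 - 1.645
z_β = 1.766

Power = Φ(z_β) = Φ(1.766) ≈ 0.961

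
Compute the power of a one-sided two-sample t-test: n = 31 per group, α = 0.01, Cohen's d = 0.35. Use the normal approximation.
Power ≈ 0.17

Power calculation (two-sample t-test, normal approximation):
z_β = d · √(n/2) - z_α
z_β = 0.35 · √(31/2) - 2.326
z_β = 0.35 · 3.937 - 2.326
z_β = -0.948

Power = Φ(z_β) = Φ(-0.948) ≈ 0.171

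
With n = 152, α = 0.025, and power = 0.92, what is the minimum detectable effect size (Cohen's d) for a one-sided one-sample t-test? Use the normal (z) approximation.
d ≈ 0.27

Minimum detectable effect (one-sample t-test, normal approximation):
d = (z_α + z_β) / √n
d = (1.960 + 1.405) / √152
d = 3.365 / 12.329
d ≈ 0.27

By Cohen's convention (0.2 small / 0.5 medium / 0.8 large): small effect.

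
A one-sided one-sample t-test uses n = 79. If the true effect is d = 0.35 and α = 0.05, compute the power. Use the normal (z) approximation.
Power ≈ 0.93

Power calculation (one-sample t-test, normal approximation):
z_β = d · √n - z_α
z_β = 0.35 · √79 - 1.645
z_β = 0.35 · 8.888 - 1.645
z_β = 1.466

Power = Φ(z_β) = Φ(1.466) ≈ 0.929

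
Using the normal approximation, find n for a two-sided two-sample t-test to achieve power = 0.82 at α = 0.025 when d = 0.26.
n = 295 per group

Sample size formula (two-sample t-test, normal approximation):
n = 2 · ((z_{α/2} + z_β) / d)²

z_{α/2} = 2.241 (for α = 0.025, two-sided)
z_β = 0.915 (for power = 0.82)
d = 0.26

n = 2 · ((2.241 + 0.915) / 0.26)²
n = 2 · (12.138)²
n ≈ 294.66
Round up to the next whole number: n = 295 per group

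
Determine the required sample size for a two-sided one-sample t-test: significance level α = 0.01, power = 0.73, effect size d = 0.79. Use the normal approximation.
n = 17

Sample size formula (one-sample t-test, normal approximation):
n = ((z_{α/2} + z_β) / d)²

z_{α/2} = 2.576 (for α = 0.01, two-sided)
z_β = 0.613 (for power = 0.73)
d = 0.79

n = ((2.576 + 0.613) / 0.79)²
n = (4.037)²
n ≈ 16.30
Round up to the next whole number: n = 17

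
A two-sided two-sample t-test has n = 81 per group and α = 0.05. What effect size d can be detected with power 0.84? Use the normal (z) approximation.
d ≈ 0.46

Minimum detectable effect (two-sample t-test, normal approximation):
d = (z_{α/2} + z_β) / √(n/2)
d = (1.960 + 0.994) / √(81/2)
d = 2.954 / 6.364
d ≈ 0.46

By Cohen's convention (0.2 small / 0.5 medium / 0.8 large): small effect.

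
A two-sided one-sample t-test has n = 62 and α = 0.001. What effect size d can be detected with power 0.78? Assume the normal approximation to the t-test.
d ≈ 0.52

Minimum detectable effect (one-sample t-test, normal approximation):
d = (z_{α/2} + z_β) / √n
d = (3.291 + 0.772) / √62
d = 4.063 / 7.874
d ≈ 0.52

By Cohen's convention (0.2 small / 0.5 medium / 0.8 large): medium effect.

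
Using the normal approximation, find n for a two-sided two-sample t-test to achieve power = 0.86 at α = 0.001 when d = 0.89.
n = 49 per group

Sample size formula (two-sample t-test, normal approximation):
n = 2 · ((z_{α/2} + z_β) / d)²

z_{α/2} = 3.291 (for α = 0.001, two-sided)
z_β = 1.080 (for power = 0.86)
d = 0.89

n = 2 · ((3.291 + 1.080) / 0.89)²
n = 2 · (4.911)²
n ≈ 48.24
Round up to the next whole number: n = 49 per group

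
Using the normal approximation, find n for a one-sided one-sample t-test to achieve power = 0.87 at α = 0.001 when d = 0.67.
n = 40

Sample size formula (one-sample t-test, normal approximation):
n = ((z_α + z_β) / d)²

z_α = 3.090 (for α = 0.001, one-sided)
z_β = 1.126 (for power = 0.87)
d = 0.67

n = ((3.090 + 1.126) / 0.67)²
n = (6.293)²
n ≈ 39.60
Round up to the next whole number: n = 40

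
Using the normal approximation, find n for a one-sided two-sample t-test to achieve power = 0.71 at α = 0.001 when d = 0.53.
n = 95 per group

Sample size formula (two-sample t-test, normal approximation):
n = 2 · ((z_α + z_β) / d)²

z_α = 3.090 (for α = 0.001, one-sided)
z_β = 0.553 (for power = 0.71)
d = 0.53

n = 2 · ((3.090 + 0.553) / 0.53)²
n = 2 · (6.874)²
n ≈ 94.50
Round up to the next whole number: n = 95 per group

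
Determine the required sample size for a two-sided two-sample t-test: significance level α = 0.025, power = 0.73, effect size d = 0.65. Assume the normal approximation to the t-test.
n = 39 per group

Sample size formula (two-sample t-test, normal approximation):
n = 2 · ((z_{α/2} + z_β) / d)²

z_{α/2} = 2.241 (for α = 0.025, two-sided)
z_β = 0.613 (for power = 0.73)
d = 0.65

n = 2 · ((2.241 + 0.613) / 0.65)²
n = 2 · (4.391)²
n ≈ 38.56
Round up to the next whole number: n = 39 per group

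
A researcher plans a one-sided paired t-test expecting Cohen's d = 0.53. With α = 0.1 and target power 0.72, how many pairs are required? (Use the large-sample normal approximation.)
n = 13 pairs

Sample size formula (paired t-test, normal approximation):
n = ((z_α + z_β) / d)²

z_α = 1.282 (for α = 0.1, one-sided)
z_β = 0.583 (for power = 0.72)
d = 0.53

n = ((1.282 + 0.583) / 0.53)²
n = (3.519)²
n ≈ 12.38
Round up to the next whole number: n = 13 pairs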